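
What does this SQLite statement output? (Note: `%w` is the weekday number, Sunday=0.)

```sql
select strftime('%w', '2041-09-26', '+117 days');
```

2

First apply '+117 days': 2041-09-26 → 2042-01-21.
2042-01-21 is a Tuesday; with Sunday=0 that is 2.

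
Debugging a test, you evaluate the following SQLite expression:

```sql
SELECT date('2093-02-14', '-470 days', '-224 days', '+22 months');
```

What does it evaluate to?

2093-01-23

Applying '-470 days' to 2093-02-14: counting 470 days back gives 2091-11-02.
Applying '-224 days' to 2091-11-02: counting 224 days back gives 2091-03-23.
Adding +22 months to 2091-03-23 gives 2093-01-23.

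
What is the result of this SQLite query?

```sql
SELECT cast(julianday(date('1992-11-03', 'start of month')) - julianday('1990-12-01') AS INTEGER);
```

701

`start of month` rewinds 1992-11-03 to 1992-11-01.
30 days remain in December 1990 after the 1st (31 − 1).
Full months from January 1991 through October 1992 contribute their day counts.
Then 1 day into November 1992.
Total: 30 + 31 + 28 + 31 + 30 + 31 + 30 + 31 + 31 + 30 + 31 + 30 + 31 + 31 + 29 + 31 + 30 + 31 + 30 + 31 + 31 + 30 + 31 + 1 = 701.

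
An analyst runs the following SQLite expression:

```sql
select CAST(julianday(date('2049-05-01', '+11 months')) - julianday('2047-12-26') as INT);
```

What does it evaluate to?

827

Adding +11 months to 2049-05-01 gives 2050-04-01.
5 days remain in December 2047 after the 26th (31 − 26).
Full months from January 2048 through March 2050 contribute their day counts.
Then 1 day into April 2050.
Total: 5 + 31 + 29 + 31 + 30 + 31 + 30 + 31 + 31 + 30 + 31 + 30 + 31 + 31 + 28 + 31 + 30 + 31 + 30 + 31 + 31 + 30 + 31 + 30 + 31 + 31 + 28 + 31 + 1 = 827.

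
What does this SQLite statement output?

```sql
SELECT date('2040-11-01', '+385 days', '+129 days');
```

2042-03-30

Applying '+385 days' to 2040-11-01: counting 385 days forward gives 2041-11-21.
Applying '+129 days' to 2041-11-21: counting 129 days forward gives 2042-03-30.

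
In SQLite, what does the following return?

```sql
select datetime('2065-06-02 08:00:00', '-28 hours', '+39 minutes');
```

2065-06-01 04:39:00

-28 hours from 2065-06-02 08:00:00 is 2065-06-01 04:00:00 (crosses midnight).
+39 minutes from 2065-06-01 04:00:00 is 2065-06-01 04:39:00.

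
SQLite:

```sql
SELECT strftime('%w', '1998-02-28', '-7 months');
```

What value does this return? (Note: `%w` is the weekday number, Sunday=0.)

First apply '-7 months': 1998-02-28 → 1997-07-28.
1997-07-28 is a Monday; with Sunday=0 that is 1.

1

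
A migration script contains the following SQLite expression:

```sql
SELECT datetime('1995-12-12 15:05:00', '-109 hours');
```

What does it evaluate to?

-109 hours from 1995-12-12 15:05:00 is 1995-12-08 02:05:00 (crosses midnight).

1995-12-08 02:05:00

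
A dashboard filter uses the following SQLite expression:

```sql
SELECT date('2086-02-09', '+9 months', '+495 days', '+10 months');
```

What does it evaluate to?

2089-01-18

Adding +9 months to 2086-02-09 gives 2086-11-09.
Applying '+495 days' to 2086-11-09: counting 495 days forward gives 2088-03-18.
Adding +10 months to 2088-03-18 gives 2089-01-18.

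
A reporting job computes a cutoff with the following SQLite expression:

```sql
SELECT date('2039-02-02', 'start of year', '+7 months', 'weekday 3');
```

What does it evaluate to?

2039-08-03

`start of year` rewinds 2039-02-02 to 2039-01-01.
Adding +7 months to 2039-01-01 gives 2039-08-01.
`weekday 3` advances to the next Wednesday; 2039-08-01 is a Monday, so it moves forward to 2039-08-03.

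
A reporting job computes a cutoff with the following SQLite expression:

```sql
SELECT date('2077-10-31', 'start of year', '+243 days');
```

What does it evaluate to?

`start of year` rewinds 2077-10-31 to 2077-01-01.
Applying '+243 days' to 2077-01-01: counting 243 days forward gives 2077-09-01.

2077-09-01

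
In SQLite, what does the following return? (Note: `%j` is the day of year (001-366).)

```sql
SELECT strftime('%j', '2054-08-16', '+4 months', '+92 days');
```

First apply '+4 months', '+92 days': 2054-08-16 → 2055-03-18.
Day-of-year for 2055-03-18: days since 2055-01-01 inclusive = 77, zero-padded to 077.

077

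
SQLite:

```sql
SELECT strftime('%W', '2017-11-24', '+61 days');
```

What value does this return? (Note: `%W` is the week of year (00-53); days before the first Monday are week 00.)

04

First apply '+61 days': 2017-11-24 → 2018-01-24.
2018-01-24 is a Wednesday. SQLite's %W counts Mondays since the year started; the result is 04.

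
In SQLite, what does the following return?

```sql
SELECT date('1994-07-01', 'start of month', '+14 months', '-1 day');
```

1995-08-31

`start of month` rewinds 1994-07-01 to 1994-07-01.
Adding +14 months to 1994-07-01 gives 1995-09-01.
Going back 1 day from 1995-09-01 reaches 1995-08-31 (last day of August, 31 days).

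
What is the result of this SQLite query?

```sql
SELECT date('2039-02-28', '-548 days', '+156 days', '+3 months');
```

Applying '-548 days' to 2039-02-28: counting 548 days back gives 2037-08-29.
Applying '+156 days' to 2037-08-29: counting 156 days forward gives 2038-02-01.
Adding +3 months to 2038-02-01 gives 2038-05-01.

2038-05-01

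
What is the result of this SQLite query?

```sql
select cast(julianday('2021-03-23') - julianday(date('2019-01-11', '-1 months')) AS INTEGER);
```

Adding -1 month to 2019-01-11 gives 2018-12-11.
20 days remain in December 2018 after the 11th (31 − 11).
Full months from January 2019 through February 2021 contribute their day counts.
Then 23 days into March 2021.
Total: 20 + 31 + 28 + 31 + 30 + 31 + 30 + 31 + 31 + 30 + 31 + 30 + 31 + 31 + 29 + 31 + 30 + 31 + 30 + 31 + 31 + 30 + 31 + 30 + 31 + 31 + 28 + 23 = 833.

833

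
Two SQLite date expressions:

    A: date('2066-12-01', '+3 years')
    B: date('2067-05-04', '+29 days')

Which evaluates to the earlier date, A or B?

A = 2069-12-01.
B = 2067-06-02.
B is earlier.

B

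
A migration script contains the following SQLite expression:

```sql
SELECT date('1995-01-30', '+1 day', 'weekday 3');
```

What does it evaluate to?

Advancing 1 more day within January lands on 1995-01-31.
`weekday 3` advances to the next Wednesday; 1995-01-31 is a Tuesday, so it moves forward to 1995-02-01.

1995-02-01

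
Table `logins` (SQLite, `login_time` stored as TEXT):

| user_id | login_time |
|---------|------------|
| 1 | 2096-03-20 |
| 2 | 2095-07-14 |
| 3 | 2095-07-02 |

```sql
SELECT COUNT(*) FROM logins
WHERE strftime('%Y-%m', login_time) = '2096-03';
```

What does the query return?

1

Rows with year-month 2096-03: 2096-03-20 → 1.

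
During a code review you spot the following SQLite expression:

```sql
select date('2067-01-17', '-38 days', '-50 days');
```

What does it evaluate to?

2066-10-21

Going back 17 days from 2067-01-17 reaches 2066-12-31 (last day of December, 31 days).
Going back 21 days within December lands on 2066-12-10.
Applying '-50 days' to 2066-12-10: counting 50 days back gives 2066-10-21.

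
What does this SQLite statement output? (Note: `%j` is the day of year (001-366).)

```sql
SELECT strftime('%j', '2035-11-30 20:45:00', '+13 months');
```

First apply '+13 months': 2035-11-30 20:45:00 → 2036-12-30 20:45:00.
Day-of-year for 2036-12-30: days since 2036-01-01 inclusive = 365, zero-padded to 365.

365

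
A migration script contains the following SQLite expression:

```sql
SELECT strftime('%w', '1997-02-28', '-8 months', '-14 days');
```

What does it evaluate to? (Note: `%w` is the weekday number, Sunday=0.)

First apply '-8 months', '-14 days': 1997-02-28 → 1996-06-14.
1996-06-14 is a Friday; with Sunday=0 that is 5.

5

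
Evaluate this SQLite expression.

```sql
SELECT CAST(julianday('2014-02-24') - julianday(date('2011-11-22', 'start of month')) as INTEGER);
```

`start of month` rewinds 2011-11-22 to 2011-11-01.
29 days remain in November 2011 after the 1st (30 − 1).
Full months from December 2011 through January 2014 contribute their day counts.
Then 24 days into February 2014.
Total: 29 + 31 + 31 + 29 + 31 + 30 + 31 + 30 + 31 + 31 + 30 + 31 + 30 + 31 + 31 + 28 + 31 + 30 + 31 + 30 + 31 + 31 + 30 + 31 + 30 + 31 + 31 + 24 = 846.

846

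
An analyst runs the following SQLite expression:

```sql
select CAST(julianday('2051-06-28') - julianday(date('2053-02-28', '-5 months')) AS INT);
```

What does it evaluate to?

Adding -5 months to 2053-02-28 gives 2052-09-28.
2 days remain in June 2051 after the 28th (30 − 28).
Full months from July 2051 through August 2052 contribute their day counts.
Then 28 days into September 2052.
Total: 2 + 31 + 31 + 30 + 31 + 30 + 31 + 31 + 29 + 31 + 30 + 31 + 30 + 31 + 31 + 28 = 458.
The subtraction is earlier − later, so the result is −458 → -458.

-458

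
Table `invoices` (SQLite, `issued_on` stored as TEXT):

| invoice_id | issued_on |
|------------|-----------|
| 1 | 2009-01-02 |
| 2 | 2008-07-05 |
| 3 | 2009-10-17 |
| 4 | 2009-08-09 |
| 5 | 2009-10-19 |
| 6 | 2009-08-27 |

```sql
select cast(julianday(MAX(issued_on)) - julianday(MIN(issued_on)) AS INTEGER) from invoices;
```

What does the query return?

MIN = 2008-07-05, MAX = 2009-10-19.
26 days remain in July 2008 after the 5th (31 − 5).
Full months from August 2008 through September 2009 contribute their day counts.
Then 19 days into October 2009.
Total: 26 + 31 + 30 + 31 + 30 + 31 + 31 + 28 + 31 + 30 + 31 + 30 + 31 + 31 + 30 + 19 = 471.

471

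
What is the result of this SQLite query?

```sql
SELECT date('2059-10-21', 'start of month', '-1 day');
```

`start of month` rewinds 2059-10-21 to 2059-10-01.
Going back 1 day from 2059-10-01 reaches 2059-09-30 (last day of September, 30 days).

2059-09-30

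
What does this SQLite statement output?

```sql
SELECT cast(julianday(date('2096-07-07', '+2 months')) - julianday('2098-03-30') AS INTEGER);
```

Adding +2 months to 2096-07-07 gives 2096-09-07.
23 days remain in September 2096 after the 7th (30 − 7).
Full months from October 2096 through February 2098 contribute their day counts.
Then 30 days into March 2098.
Total: 23 + 31 + 30 + 31 + 31 + 28 + 31 + 30 + 31 + 30 + 31 + 31 + 30 + 31 + 30 + 31 + 31 + 28 + 30 = 569.
The subtraction is earlier − later, so the result is −569 → -569.

-569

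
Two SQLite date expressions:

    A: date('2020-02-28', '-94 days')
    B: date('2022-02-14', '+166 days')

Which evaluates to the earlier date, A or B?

A = 2019-11-26.
B = 2022-07-30.
A is earlier.

A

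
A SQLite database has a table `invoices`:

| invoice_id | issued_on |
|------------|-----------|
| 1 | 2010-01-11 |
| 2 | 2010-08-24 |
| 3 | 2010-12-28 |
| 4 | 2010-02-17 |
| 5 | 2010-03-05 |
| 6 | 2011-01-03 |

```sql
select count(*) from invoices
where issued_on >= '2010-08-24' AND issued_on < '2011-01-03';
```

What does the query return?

2

Rows in [2010-08-24, 2011-01-03): 2010-08-24, 2010-12-28 → 2 rows.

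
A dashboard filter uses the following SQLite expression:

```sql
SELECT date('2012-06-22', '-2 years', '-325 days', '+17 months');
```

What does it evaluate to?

Adding -2 years to 2012-06-22 gives 2010-06-22.
Applying '-325 days' to 2010-06-22: counting 325 days back gives 2009-08-01.
Adding +17 months to 2009-08-01 gives 2011-01-01.

2011-01-01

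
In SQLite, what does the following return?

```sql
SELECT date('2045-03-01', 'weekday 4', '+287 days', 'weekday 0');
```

2045-12-17

`weekday 4` advances to the next Thursday; 2045-03-01 is a Wednesday, so it moves forward to 2045-03-02.
Applying '+287 days' to 2045-03-02: counting 287 days forward gives 2045-12-14.
`weekday 0` advances to the next Sunday; 2045-12-14 is a Thursday, so it moves forward to 2045-12-17.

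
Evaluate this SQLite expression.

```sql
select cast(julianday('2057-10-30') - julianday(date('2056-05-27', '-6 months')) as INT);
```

703

Adding -6 months to 2056-05-27 gives 2055-11-27.
3 days remain in November 2055 after the 27th (30 − 27).
Full months from December 2055 through September 2057 contribute their day counts.
Then 30 days into October 2057.
Total: 3 + 31 + 31 + 29 + 31 + 30 + 31 + 30 + 31 + 31 + 30 + 31 + 30 + 31 + 31 + 28 + 31 + 30 + 31 + 30 + 31 + 31 + 30 + 30 = 703.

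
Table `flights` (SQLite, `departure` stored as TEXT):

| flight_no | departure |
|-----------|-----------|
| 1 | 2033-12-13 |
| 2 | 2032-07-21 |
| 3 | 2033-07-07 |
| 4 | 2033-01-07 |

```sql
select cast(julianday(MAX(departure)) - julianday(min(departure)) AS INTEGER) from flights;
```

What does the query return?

MIN = 2032-07-21, MAX = 2033-12-13.
10 days remain in July 2032 after the 21st (31 − 21).
Full months from August 2032 through November 2033 contribute their day counts.
Then 13 days into December 2033.
Total: 10 + 31 + 30 + 31 + 30 + 31 + 31 + 28 + 31 + 30 + 31 + 30 + 31 + 31 + 30 + 31 + 30 + 13 = 510.

510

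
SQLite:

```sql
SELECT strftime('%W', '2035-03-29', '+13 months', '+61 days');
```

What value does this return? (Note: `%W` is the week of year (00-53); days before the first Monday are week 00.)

25

First apply '+13 months', '+61 days': 2035-03-29 → 2036-06-29.
2036-06-29 is a Sunday. SQLite's %W counts Mondays since the year started; the result is 25.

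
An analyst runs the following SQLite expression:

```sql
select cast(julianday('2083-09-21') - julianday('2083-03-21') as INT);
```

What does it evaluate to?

184

10 days remain in March 2083 after the 21st (31 − 21).
April 2083: 30 days.
May 2083: 31 days.
June 2083: 30 days.
July 2083: 31 days.
August 2083: 31 days.
Then 21 days into September 2083.
Total: 10 + 30 + 31 + 30 + 31 + 31 + 21 = 184.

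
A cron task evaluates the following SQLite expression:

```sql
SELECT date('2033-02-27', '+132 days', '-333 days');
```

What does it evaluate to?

Applying '+132 days' to 2033-02-27: counting 132 days forward gives 2033-07-09.
Applying '-333 days' to 2033-07-09: counting 333 days back gives 2032-08-10.

2032-08-10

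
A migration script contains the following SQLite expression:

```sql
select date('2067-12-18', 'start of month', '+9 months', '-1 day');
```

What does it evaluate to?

`start of month` rewinds 2067-12-18 to 2067-12-01.
Adding +9 months to 2067-12-01 gives 2068-09-01.
Going back 1 day from 2068-09-01 reaches 2068-08-31 (last day of August, 31 days).

2068-08-31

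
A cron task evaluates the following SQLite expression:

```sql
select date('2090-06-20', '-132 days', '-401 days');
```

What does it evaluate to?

Applying '-132 days' to 2090-06-20: counting 132 days back gives 2090-02-08.
Applying '-401 days' to 2090-02-08: counting 401 days back gives 2089-01-03.

2089-01-03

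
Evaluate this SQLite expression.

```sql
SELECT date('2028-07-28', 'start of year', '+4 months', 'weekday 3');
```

2028-05-03

`start of year` rewinds 2028-07-28 to 2028-01-01.
Adding +4 months to 2028-01-01 gives 2028-05-01.
`weekday 3` advances to the next Wednesday; 2028-05-01 is a Monday, so it moves forward to 2028-05-03.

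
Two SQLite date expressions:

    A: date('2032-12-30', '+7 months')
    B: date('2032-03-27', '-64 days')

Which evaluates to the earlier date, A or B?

A = 2033-07-30.
B = 2032-01-23.
B is earlier.

B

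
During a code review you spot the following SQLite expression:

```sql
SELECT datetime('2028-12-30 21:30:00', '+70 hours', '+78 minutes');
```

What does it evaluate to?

+70 hours from 2028-12-30 21:30:00 is 2029-01-02 19:30:00 (crosses midnight).
78 minutes = 1h 18m; +78 minutes from 2029-01-02 19:30:00 is 2029-01-02 20:48:00.

2029-01-02 20:48:00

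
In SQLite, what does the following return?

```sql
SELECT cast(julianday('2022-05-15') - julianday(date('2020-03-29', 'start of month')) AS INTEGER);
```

805

`start of month` rewinds 2020-03-29 to 2020-03-01.
30 days remain in March 2020 after the 1st (31 − 1).
Full months from April 2020 through April 2022 contribute their day counts.
Then 15 days into May 2022.
Total: 30 + 30 + 31 + 30 + 31 + 31 + 30 + 31 + 30 + 31 + 31 + 28 + 31 + 30 + 31 + 30 + 31 + 31 + 30 + 31 + 30 + 31 + 31 + 28 + 31 + 30 + 15 = 805.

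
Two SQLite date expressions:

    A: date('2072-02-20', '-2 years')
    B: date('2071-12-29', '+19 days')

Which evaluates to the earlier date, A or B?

A

A = 2070-02-20.
B = 2072-01-17.
A is earlier.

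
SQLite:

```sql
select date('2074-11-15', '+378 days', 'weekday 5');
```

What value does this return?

Applying '+378 days' to 2074-11-15: counting 378 days forward gives 2075-11-28.
`weekday 5` advances to the next Friday; 2075-11-28 is a Thursday, so it moves forward to 2075-11-29.

2075-11-29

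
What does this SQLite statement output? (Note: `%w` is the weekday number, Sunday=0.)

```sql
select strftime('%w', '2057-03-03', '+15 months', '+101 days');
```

4

First apply '+15 months', '+101 days': 2057-03-03 → 2058-09-12.
2058-09-12 is a Thursday; with Sunday=0 that is 4.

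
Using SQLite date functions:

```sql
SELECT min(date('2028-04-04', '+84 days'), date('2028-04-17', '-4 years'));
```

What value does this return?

date('2028-04-04', '+84 days') → 2028-06-27.
date('2028-04-17', '-4 years') → 2024-04-17.
Earlier of the two is 2024-04-17.

2024-04-17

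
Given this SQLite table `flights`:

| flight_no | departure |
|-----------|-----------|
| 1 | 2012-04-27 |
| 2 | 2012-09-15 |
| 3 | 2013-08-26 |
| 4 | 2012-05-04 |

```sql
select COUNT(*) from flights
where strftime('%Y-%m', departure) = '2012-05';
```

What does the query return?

Rows with year-month 2012-05: 2012-05-04 → 1.

1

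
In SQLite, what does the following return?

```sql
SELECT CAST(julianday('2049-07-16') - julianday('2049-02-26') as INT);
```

2 days remain in February 2049 after the 26th (28 − 26).
March 2049: 31 days.
April 2049: 30 days.
May 2049: 31 days.
June 2049: 30 days.
Then 16 days into July 2049.
Total: 2 + 31 + 30 + 31 + 30 + 16 = 140.

140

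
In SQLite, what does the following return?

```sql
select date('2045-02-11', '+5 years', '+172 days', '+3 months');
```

Adding +5 years to 2045-02-11 gives 2050-02-11.
Applying '+172 days' to 2050-02-11: counting 172 days forward gives 2050-08-02.
Adding +3 months to 2050-08-02 gives 2050-11-02.

2050-11-02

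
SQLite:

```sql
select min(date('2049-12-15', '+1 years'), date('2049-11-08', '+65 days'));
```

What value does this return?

2050-01-12

date('2049-12-15', '+1 years') → 2050-12-15.
date('2049-11-08', '+65 days') → 2050-01-12.
Earlier of the two is 2050-01-12.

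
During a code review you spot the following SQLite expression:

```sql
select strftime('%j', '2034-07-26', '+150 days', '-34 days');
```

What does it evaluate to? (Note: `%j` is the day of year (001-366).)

323

First apply '+150 days', '-34 days': 2034-07-26 → 2034-11-19.
Day-of-year for 2034-11-19: days since 2034-01-01 inclusive = 323, zero-padded to 323.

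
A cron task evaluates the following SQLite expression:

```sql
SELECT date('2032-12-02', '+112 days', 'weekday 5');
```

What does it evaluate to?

Applying '+112 days' to 2032-12-02: counting 112 days forward gives 2033-03-24.
`weekday 5` advances to the next Friday; 2033-03-24 is a Thursday, so it moves forward to 2033-03-25.

2033-03-25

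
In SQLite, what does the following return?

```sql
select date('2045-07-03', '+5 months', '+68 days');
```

2046-02-09

Adding +5 months to 2045-07-03 gives 2045-12-03.
Applying '+68 days' to 2045-12-03: counting 68 days forward gives 2046-02-09.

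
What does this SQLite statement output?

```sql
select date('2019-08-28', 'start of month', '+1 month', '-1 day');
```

2019-08-31

`start of month` rewinds 2019-08-28 to 2019-08-01.
Adding +1 month to 2019-08-01 gives 2019-09-01.
Going back 1 day from 2019-09-01 reaches 2019-08-31 (last day of August, 31 days).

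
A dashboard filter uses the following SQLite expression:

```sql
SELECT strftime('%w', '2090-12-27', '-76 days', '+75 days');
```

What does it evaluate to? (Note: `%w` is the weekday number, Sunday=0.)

First apply '-76 days', '+75 days': 2090-12-27 → 2090-12-26.
2090-12-26 is a Tuesday; with Sunday=0 that is 2.

2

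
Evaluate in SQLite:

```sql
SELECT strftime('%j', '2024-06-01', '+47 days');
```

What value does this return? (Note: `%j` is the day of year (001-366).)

First apply '+47 days': 2024-06-01 → 2024-07-18.
Day-of-year for 2024-07-18: days since 2024-01-01 inclusive = 200, zero-padded to 200.

200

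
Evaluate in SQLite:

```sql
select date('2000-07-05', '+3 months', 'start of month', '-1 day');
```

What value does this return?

Adding +3 months to 2000-07-05 gives 2000-10-05.
`start of month` rewinds 2000-10-05 to 2000-10-01.
Going back 1 day from 2000-10-01 reaches 2000-09-30 (last day of September, 30 days).

2000-09-30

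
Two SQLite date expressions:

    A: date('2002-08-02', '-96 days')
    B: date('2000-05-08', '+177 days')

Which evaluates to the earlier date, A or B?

A = 2002-04-28.
B = 2000-11-01.
B is earlier.

B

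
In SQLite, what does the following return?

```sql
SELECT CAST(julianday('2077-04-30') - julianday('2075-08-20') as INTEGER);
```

11 days remain in August 2075 after the 20th (31 − 20).
Full months from September 2075 through March 2077 contribute their day counts.
Then 30 days into April 2077.
Total: 11 + 30 + 31 + 30 + 31 + 31 + 29 + 31 + 30 + 31 + 30 + 31 + 31 + 30 + 31 + 30 + 31 + 31 + 28 + 31 + 30 = 619.

619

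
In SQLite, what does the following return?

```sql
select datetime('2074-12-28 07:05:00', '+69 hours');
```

+69 hours from 2074-12-28 07:05:00 is 2074-12-31 04:05:00 (crosses midnight).

2074-12-31 04:05:00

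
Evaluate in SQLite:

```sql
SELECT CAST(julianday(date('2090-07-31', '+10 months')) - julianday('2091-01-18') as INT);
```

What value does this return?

133

Adding +10 months to 2090-07-31 gives 2091-05-31.
13 days remain in January 2091 after the 18th (31 − 18).
February 2091: 28 days.
March 2091: 31 days.
April 2091: 30 days.
Then 31 days into May 2091.
Total: 13 + 28 + 31 + 30 + 31 = 133.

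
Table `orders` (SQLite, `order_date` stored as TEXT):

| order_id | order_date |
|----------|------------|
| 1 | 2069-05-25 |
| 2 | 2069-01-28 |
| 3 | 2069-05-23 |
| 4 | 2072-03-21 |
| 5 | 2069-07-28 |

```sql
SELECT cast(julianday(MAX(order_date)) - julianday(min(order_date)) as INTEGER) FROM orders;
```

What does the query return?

1148

MIN = 2069-01-28, MAX = 2072-03-21.
3 days remain in January 2069 after the 28th (31 − 28).
Full months from February 2069 through February 2072 contribute their day counts.
Then 21 days into March 2072.
Total: 3 + 28 + 31 + 30 + 31 + 30 + 31 + 31 + 30 + 31 + 30 + 31 + 31 + 28 + 31 + 30 + 31 + 30 + 31 + 31 + 30 + 31 + 30 + 31 + 31 + 28 + 31 + 30 + 31 + 30 + 31 + 31 + 30 + 31 + 30 + 31 + 31 + 29 + 21 = 1148.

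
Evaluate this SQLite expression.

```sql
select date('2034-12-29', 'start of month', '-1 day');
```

2034-11-30

`start of month` rewinds 2034-12-29 to 2034-12-01.
Going back 1 day from 2034-12-01 reaches 2034-11-30 (last day of November, 30 days).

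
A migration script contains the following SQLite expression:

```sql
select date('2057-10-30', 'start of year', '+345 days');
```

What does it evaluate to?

2057-12-12

`start of year` rewinds 2057-10-30 to 2057-01-01.
Applying '+345 days' to 2057-01-01: counting 345 days forward gives 2057-12-12.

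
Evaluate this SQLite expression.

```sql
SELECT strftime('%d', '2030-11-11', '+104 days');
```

First apply '+104 days': 2030-11-11 → 2031-02-23.
`%d` extracts the 2-digit day of month: 23.

23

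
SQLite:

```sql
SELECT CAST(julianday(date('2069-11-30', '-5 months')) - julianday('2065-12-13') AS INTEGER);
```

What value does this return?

Adding -5 months to 2069-11-30 gives 2069-06-30.
18 days remain in December 2065 after the 13th (31 − 13).
Full months from January 2066 through May 2069 contribute their day counts.
Then 30 days into June 2069.
Total: 18 + 31 + 28 + 31 + 30 + 31 + 30 + 31 + 31 + 30 + 31 + 30 + 31 + 31 + 28 + 31 + 30 + 31 + 30 + 31 + 31 + 30 + 31 + 30 + 31 + 31 + 29 + 31 + 30 + 31 + 30 + 31 + 31 + 30 + 31 + 30 + 31 + 31 + 28 + 31 + 30 + 31 + 30 = 1295.

1295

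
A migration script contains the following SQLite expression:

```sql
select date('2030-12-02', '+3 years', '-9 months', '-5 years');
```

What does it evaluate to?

2028-03-02

Adding +3 years to 2030-12-02 gives 2033-12-02.
Adding -9 months to 2033-12-02 gives 2033-03-02.
Adding -5 years to 2033-03-02 gives 2028-03-02.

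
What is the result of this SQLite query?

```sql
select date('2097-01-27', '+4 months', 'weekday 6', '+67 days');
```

2097-08-07

Adding +4 months to 2097-01-27 gives 2097-05-27.
`weekday 6` advances to the next Saturday; 2097-05-27 is a Monday, so it moves forward to 2097-06-01.
Applying '+67 days' to 2097-06-01: counting 67 days forward gives 2097-08-07.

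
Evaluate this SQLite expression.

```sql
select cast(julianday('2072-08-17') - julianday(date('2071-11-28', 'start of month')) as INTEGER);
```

290

`start of month` rewinds 2071-11-28 to 2071-11-01.
29 days remain in November 2071 after the 1st (30 − 1).
Full months from December 2071 through July 2072 contribute their day counts.
Then 17 days into August 2072.
Total: 29 + 31 + 31 + 29 + 31 + 30 + 31 + 30 + 31 + 17 = 290.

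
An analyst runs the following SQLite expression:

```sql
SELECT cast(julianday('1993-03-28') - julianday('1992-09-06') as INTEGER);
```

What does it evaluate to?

203

24 days remain in September 1992 after the 6th (30 − 6).
October 1992: 31 days.
November 1992: 30 days.
December 1992: 31 days.
January 1993: 31 days.
February 1993: 28 days.
Then 28 days into March 1993.
Total: 24 + 31 + 30 + 31 + 31 + 28 + 28 = 203.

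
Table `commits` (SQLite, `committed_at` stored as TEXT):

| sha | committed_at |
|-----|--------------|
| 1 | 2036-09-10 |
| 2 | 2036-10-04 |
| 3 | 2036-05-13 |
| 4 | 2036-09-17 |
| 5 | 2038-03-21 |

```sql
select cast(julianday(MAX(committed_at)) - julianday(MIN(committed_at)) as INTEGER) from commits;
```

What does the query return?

677

MIN = 2036-05-13, MAX = 2038-03-21.
18 days remain in May 2036 after the 13th (31 − 13).
Full months from June 2036 through February 2038 contribute their day counts.
Then 21 days into March 2038.
Total: 18 + 30 + 31 + 31 + 30 + 31 + 30 + 31 + 31 + 28 + 31 + 30 + 31 + 30 + 31 + 31 + 30 + 31 + 30 + 31 + 31 + 28 + 21 = 677.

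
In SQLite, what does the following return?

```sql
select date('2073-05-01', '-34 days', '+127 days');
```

Going back 1 day from 2073-05-01 reaches 2073-04-30 (last day of April, 30 days).
Going back 30 days from 2073-04-30 reaches 2073-03-31 (last day of March, 31 days).
Going back 3 days within March lands on 2073-03-28.
Applying '+127 days' to 2073-03-28: counting 127 days forward gives 2073-08-02.

2073-08-02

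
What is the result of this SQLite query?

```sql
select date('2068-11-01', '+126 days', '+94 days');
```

2069-06-09

Applying '+126 days' to 2068-11-01: counting 126 days forward gives 2069-03-07.
Applying '+94 days' to 2069-03-07: counting 94 days forward gives 2069-06-09.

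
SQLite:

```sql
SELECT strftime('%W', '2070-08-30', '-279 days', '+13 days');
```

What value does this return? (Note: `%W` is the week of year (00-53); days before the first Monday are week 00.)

48

First apply '-279 days', '+13 days': 2070-08-30 → 2069-12-07.
2069-12-07 is a Saturday. SQLite's %W counts Mondays since the year started; the result is 48.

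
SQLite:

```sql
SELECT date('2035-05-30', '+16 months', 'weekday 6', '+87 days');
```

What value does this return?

Adding +16 months to 2035-05-30 gives 2036-09-30.
`weekday 6` advances to the next Saturday; 2036-09-30 is a Tuesday, so it moves forward to 2036-10-04.
Applying '+87 days' to 2036-10-04: counting 87 days forward gives 2036-12-30.

2036-12-30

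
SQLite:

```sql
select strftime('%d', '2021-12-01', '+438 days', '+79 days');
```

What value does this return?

First apply '+438 days', '+79 days': 2021-12-01 → 2023-05-02.
`%d` extracts the 2-digit day of month: 02.

02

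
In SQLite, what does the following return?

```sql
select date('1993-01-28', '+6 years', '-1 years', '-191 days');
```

Adding +6 years to 1993-01-28 gives 1999-01-28.
Adding -1 year to 1999-01-28 gives 1998-01-28.
Applying '-191 days' to 1998-01-28: counting 191 days back gives 1997-07-21.

1997-07-21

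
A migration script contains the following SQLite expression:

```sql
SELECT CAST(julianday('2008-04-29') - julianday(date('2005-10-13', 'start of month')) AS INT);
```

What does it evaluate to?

`start of month` rewinds 2005-10-13 to 2005-10-01.
30 days remain in October 2005 after the 1st (31 − 1).
Full months from November 2005 through March 2008 contribute their day counts.
Then 29 days into April 2008.
Total: 30 + 30 + 31 + 31 + 28 + 31 + 30 + 31 + 30 + 31 + 31 + 30 + 31 + 30 + 31 + 31 + 28 + 31 + 30 + 31 + 30 + 31 + 31 + 30 + 31 + 30 + 31 + 31 + 29 + 31 + 29 = 941.

941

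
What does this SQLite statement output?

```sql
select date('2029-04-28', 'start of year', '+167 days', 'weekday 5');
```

2029-06-22

`start of year` rewinds 2029-04-28 to 2029-01-01.
Applying '+167 days' to 2029-01-01: counting 167 days forward gives 2029-06-17.
`weekday 5` advances to the next Friday; 2029-06-17 is a Sunday, so it moves forward to 2029-06-22.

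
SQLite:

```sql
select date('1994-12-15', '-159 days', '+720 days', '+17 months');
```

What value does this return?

1997-11-28

Applying '-159 days' to 1994-12-15: counting 159 days back gives 1994-07-09.
Applying '+720 days' to 1994-07-09: counting 720 days forward gives 1996-06-28.
Adding +17 months to 1996-06-28 gives 1997-11-28.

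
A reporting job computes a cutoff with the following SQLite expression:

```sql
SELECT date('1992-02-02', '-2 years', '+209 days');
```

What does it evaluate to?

1990-08-30

Adding -2 years to 1992-02-02 gives 1990-02-02.
Applying '+209 days' to 1990-02-02: counting 209 days forward gives 1990-08-30.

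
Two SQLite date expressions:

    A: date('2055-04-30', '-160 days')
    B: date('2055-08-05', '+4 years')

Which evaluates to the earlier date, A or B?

A = 2054-11-21.
B = 2059-08-05.
A is earlier.

A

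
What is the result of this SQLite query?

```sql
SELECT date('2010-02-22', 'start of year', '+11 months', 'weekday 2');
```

2010-12-07

`start of year` rewinds 2010-02-22 to 2010-01-01.
Adding +11 months to 2010-01-01 gives 2010-12-01.
`weekday 2` advances to the next Tuesday; 2010-12-01 is a Wednesday, so it moves forward to 2010-12-07.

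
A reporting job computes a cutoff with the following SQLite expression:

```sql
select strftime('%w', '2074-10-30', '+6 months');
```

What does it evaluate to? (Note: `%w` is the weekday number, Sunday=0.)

First apply '+6 months': 2074-10-30 → 2075-04-30.
2075-04-30 is a Tuesday; with Sunday=0 that is 2.

2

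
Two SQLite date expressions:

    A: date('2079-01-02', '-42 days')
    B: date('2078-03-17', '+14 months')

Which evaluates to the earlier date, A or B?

A = 2078-11-21.
B = 2079-05-17.
A is earlier.

A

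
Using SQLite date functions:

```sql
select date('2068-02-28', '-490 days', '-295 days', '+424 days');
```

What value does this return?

Applying '-490 days' to 2068-02-28: counting 490 days back gives 2066-10-26.
Applying '-295 days' to 2066-10-26: counting 295 days back gives 2066-01-04.
Applying '+424 days' to 2066-01-04: counting 424 days forward gives 2067-03-04.

2067-03-04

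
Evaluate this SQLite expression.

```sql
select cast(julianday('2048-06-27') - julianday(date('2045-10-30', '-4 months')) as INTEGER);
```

1093

Adding -4 months to 2045-10-30 gives 2045-06-30.
0 days remain in June 2045 after the 30th (30 − 30).
Full months from July 2045 through May 2048 contribute their day counts.
Then 27 days into June 2048.
Total: 0 + 31 + 31 + 30 + 31 + 30 + 31 + 31 + 28 + 31 + 30 + 31 + 30 + 31 + 31 + 30 + 31 + 30 + 31 + 31 + 28 + 31 + 30 + 31 + 30 + 31 + 31 + 30 + 31 + 30 + 31 + 31 + 29 + 31 + 30 + 31 + 27 = 1093.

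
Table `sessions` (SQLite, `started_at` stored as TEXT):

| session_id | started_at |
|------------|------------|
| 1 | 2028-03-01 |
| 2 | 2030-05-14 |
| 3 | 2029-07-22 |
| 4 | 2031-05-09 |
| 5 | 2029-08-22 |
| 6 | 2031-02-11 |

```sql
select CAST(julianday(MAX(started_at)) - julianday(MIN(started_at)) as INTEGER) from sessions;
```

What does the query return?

MIN = 2028-03-01, MAX = 2031-05-09.
30 days remain in March 2028 after the 1st (31 − 1).
Full months from April 2028 through April 2031 contribute their day counts.
Then 9 days into May 2031.
Total: 30 + 30 + 31 + 30 + 31 + 31 + 30 + 31 + 30 + 31 + 31 + 28 + 31 + 30 + 31 + 30 + 31 + 31 + 30 + 31 + 30 + 31 + 31 + 28 + 31 + 30 + 31 + 30 + 31 + 31 + 30 + 31 + 30 + 31 + 31 + 28 + 31 + 30 + 9 = 1164.

1164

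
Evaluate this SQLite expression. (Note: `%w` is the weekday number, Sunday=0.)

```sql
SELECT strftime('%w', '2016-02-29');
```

2016-02-29 is a Monday; with Sunday=0 that is 1.

1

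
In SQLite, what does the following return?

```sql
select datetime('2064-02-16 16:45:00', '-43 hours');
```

2064-02-14 21:45:00

-43 hours from 2064-02-16 16:45:00 is 2064-02-14 21:45:00 (crosses midnight).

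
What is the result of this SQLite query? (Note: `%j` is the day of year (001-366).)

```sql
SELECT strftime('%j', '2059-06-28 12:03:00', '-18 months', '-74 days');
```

First apply '-18 months', '-74 days': 2059-06-28 12:03:00 → 2057-10-15 12:03:00.
Day-of-year for 2057-10-15: days since 2057-01-01 inclusive = 288, zero-padded to 288.

288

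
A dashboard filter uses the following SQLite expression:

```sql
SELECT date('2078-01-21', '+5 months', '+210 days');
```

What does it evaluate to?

Adding +5 months to 2078-01-21 gives 2078-06-21.
Applying '+210 days' to 2078-06-21: counting 210 days forward gives 2079-01-17.

2079-01-17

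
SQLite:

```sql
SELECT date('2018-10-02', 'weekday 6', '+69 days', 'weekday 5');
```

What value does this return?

`weekday 6` advances to the next Saturday; 2018-10-02 is a Tuesday, so it moves forward to 2018-10-06.
Applying '+69 days' to 2018-10-06: counting 69 days forward gives 2018-12-14.
`weekday 5` advances to the next Friday; 2018-12-14 is already a Friday, so it stays at 2018-12-14.

2018-12-14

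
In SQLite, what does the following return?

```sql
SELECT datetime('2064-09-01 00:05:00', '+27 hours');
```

+27 hours from 2064-09-01 00:05:00 is 2064-09-02 03:05:00 (crosses midnight).

2064-09-02 03:05:00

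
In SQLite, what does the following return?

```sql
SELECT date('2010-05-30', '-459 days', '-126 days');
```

2008-10-22

Applying '-459 days' to 2010-05-30: counting 459 days back gives 2009-02-25.
Applying '-126 days' to 2009-02-25: counting 126 days back gives 2008-10-22.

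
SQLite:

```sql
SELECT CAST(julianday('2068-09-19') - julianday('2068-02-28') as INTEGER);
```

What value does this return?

1 day remains in February 2068 after the 28th (29 − 28).
Full months from March 2068 through August 2068 contribute their day counts.
Then 19 days into September 2068.
Total: 1 + 31 + 30 + 31 + 30 + 31 + 31 + 19 = 204.

204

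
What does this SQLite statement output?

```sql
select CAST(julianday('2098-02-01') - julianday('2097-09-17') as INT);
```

137

13 days remain in September 2097 after the 17th (30 − 17).
October 2097: 31 days.
November 2097: 30 days.
December 2097: 31 days.
January 2098: 31 days.
Then 1 day into February 2098.
Total: 13 + 31 + 30 + 31 + 31 + 1 = 137.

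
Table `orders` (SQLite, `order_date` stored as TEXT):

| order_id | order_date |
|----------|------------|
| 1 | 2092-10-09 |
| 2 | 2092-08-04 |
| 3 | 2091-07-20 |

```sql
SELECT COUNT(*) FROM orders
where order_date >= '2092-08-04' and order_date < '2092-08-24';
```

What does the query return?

1

Rows in [2092-08-04, 2092-08-24): 2092-08-04 → 1 row.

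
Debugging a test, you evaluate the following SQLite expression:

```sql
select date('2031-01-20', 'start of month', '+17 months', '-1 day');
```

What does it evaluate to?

`start of month` rewinds 2031-01-20 to 2031-01-01.
Adding +17 months to 2031-01-01 gives 2032-06-01.
Going back 1 day from 2032-06-01 reaches 2032-05-31 (last day of May, 31 days).

2032-05-31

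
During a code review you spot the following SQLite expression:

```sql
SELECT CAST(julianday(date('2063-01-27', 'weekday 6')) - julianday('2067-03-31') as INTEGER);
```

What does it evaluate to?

`weekday 6` advances to the next Saturday; 2063-01-27 is already a Saturday, so it stays at 2063-01-27.
4 days remain in January 2063 after the 27th (31 − 27).
Full months from February 2063 through February 2067 contribute their day counts.
Then 31 days into March 2067.
Total: 4 + 28 + 31 + 30 + 31 + 30 + 31 + 31 + 30 + 31 + 30 + 31 + 31 + 29 + 31 + 30 + 31 + 30 + 31 + 31 + 30 + 31 + 30 + 31 + 31 + 28 + 31 + 30 + 31 + 30 + 31 + 31 + 30 + 31 + 30 + 31 + 31 + 28 + 31 + 30 + 31 + 30 + 31 + 31 + 30 + 31 + 30 + 31 + 31 + 28 + 31 = 1524.
The subtraction is earlier − later, so the result is −1524 → -1524.

-1524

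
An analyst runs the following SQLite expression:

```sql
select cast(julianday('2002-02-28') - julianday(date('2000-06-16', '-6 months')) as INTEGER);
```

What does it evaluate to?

805

Adding -6 months to 2000-06-16 gives 1999-12-16.
15 days remain in December 1999 after the 16th (31 − 16).
Full months from January 2000 through January 2002 contribute their day counts.
Then 28 days into February 2002.
Total: 15 + 31 + 29 + 31 + 30 + 31 + 30 + 31 + 31 + 30 + 31 + 30 + 31 + 31 + 28 + 31 + 30 + 31 + 30 + 31 + 31 + 30 + 31 + 30 + 31 + 31 + 28 = 805.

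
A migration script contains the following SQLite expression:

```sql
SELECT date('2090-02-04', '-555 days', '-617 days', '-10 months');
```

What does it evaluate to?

2086-01-20

Applying '-555 days' to 2090-02-04: counting 555 days back gives 2088-07-29.
Applying '-617 days' to 2088-07-29: counting 617 days back gives 2086-11-20.
Adding -10 months to 2086-11-20 gives 2086-01-20.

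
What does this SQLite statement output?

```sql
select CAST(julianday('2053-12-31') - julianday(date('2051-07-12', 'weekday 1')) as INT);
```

898

`weekday 1` advances to the next Monday; 2051-07-12 is a Wednesday, so it moves forward to 2051-07-17.
14 days remain in July 2051 after the 17th (31 − 17).
Full months from August 2051 through November 2053 contribute their day counts.
Then 31 days into December 2053.
Total: 14 + 31 + 30 + 31 + 30 + 31 + 31 + 29 + 31 + 30 + 31 + 30 + 31 + 31 + 30 + 31 + 30 + 31 + 31 + 28 + 31 + 30 + 31 + 30 + 31 + 31 + 30 + 31 + 30 + 31 = 898.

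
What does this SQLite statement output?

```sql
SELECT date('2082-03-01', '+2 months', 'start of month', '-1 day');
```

2082-04-30

Adding +2 months to 2082-03-01 gives 2082-05-01.
`start of month` rewinds 2082-05-01 to 2082-05-01.
Going back 1 day from 2082-05-01 reaches 2082-04-30 (last day of April, 30 days).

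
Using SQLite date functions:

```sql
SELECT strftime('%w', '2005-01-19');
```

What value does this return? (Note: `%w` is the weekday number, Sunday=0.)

2005-01-19 is a Wednesday; with Sunday=0 that is 3.

3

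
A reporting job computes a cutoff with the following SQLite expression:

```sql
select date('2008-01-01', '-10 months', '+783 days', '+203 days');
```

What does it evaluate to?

Adding -10 months to 2008-01-01 gives 2007-03-01.
Applying '+783 days' to 2007-03-01: counting 783 days forward gives 2009-04-22.
Applying '+203 days' to 2009-04-22: counting 203 days forward gives 2009-11-11.

2009-11-11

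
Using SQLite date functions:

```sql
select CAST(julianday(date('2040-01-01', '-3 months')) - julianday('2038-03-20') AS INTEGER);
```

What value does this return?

Adding -3 months to 2040-01-01 gives 2039-10-01.
11 days remain in March 2038 after the 20th (31 − 20).
Full months from April 2038 through September 2039 contribute their day counts.
Then 1 day into October 2039.
Total: 11 + 30 + 31 + 30 + 31 + 31 + 30 + 31 + 30 + 31 + 31 + 28 + 31 + 30 + 31 + 30 + 31 + 31 + 30 + 1 = 560.

560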